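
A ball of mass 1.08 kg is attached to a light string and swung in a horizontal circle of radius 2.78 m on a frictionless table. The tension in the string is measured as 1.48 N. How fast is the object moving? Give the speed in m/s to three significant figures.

1.95 m/s

T = m v²/r ⇒ v = √(T r / m) = √(1.48 × 2.78 / 1.08) = √3.810 = 1.952 m/s.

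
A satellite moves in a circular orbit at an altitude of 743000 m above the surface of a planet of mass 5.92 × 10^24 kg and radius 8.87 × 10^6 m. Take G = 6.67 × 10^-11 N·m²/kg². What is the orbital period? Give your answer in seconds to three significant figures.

9420 s

r = R + h = 8.87 × 10^6 + 743000 = 9.613 × 10^6 m. Gravity provides the centripetal force: G M m / r² = m v² / r ⇒ v = √(GM/r) = 6409 m/s.
T = 2πr/v = 2π × 9.613 × 10^6 / 6409 = 9424 s.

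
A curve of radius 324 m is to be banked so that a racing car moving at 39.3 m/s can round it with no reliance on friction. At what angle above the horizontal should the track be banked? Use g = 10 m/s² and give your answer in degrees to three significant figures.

25.5°

With no friction, the horizontal component of the normal force provides the centripetal force: N sinθ = mv²/r, while N cosθ = mg vertically.
Dividing: tanθ = v²/(r g) = (39.3)²/(324 × 10.0) = 1544/3240 = 0.4767.
θ = arctan(0.4767) = 25.49°.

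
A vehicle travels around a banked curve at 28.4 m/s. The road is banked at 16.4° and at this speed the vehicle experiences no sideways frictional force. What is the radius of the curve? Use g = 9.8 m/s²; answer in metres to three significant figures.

280 m

Frictionless banking: tanθ = v²/(rg), so r = v²/(g tanθ).
r = (28.4)²/(9.8 × tan 16.4°) = 806.6/(9.8 × 0.2943) = 806.6/2.884 = 279.6 m.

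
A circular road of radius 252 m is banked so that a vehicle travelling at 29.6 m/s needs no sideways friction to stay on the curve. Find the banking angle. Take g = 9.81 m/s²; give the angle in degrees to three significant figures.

With no friction, the horizontal component of the normal force provides the centripetal force: N sinθ = mv²/r, while N cosθ = mg vertically.
Dividing: tanθ = v²/(r g) = (29.6)²/(252 × 9.81) = 876.2/2472 = 0.3544.
θ = arctan(0.3544) = 19.52°.

19.5°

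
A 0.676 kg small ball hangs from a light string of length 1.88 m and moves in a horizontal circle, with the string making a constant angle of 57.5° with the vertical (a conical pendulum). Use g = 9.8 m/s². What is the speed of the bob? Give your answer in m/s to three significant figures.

The radius of the circle is r = L sinθ = 1.88 × sin 57.5° = 1.586 m.
Horizontally T sinθ = mv²/r and vertically T cosθ = mg, so tanθ = v²/(rg).
v = √(r g tanθ) = √(1.586 × 9.8 × 1.570) = √24.39 = 4.939 m/s.

4.94 m/s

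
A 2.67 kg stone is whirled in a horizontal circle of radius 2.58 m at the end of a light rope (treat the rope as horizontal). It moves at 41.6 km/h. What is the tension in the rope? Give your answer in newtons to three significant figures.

138 N

v = 41.6 km/h = 41.6/3.6 = 11.56 m/s.
The tension is the only horizontal force, so it supplies the full centripetal force: T = m v²/r = 2.67 × (11.56)²/2.58 = 2.67 × 133.5/2.58 = 138.2 N.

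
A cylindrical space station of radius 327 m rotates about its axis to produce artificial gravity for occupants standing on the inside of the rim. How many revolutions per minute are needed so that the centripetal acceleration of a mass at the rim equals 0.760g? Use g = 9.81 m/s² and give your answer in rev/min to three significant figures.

Require ω²r = 0.760g, so ω = √(0.760 × 9.81/327) = 0.1510 rad/s.
In rev/min: ω × 60/(2π) = 0.1510 × 60/(2π) = 1.442 rev/min.

1.44 rev/min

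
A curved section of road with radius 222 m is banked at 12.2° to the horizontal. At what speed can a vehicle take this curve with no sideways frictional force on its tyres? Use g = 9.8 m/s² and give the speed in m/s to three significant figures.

On a frictionless banked curve, N sinθ = mv²/r and N cosθ = mg, so tanθ = v²/(rg).
v = √(r g tanθ) = √(222 × 9.8 × tan 12.2°) = √(222 × 9.8 × 0.2162) = √470.4 = 21.69 m/s.

21.7 m/s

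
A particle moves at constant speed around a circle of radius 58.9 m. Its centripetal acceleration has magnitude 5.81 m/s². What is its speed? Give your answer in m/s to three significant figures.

18.5 m/s

a_c = v²/r ⇒ v = √(a_c · r) = √(5.81 × 58.9) = √342.2 = 18.50 m/s.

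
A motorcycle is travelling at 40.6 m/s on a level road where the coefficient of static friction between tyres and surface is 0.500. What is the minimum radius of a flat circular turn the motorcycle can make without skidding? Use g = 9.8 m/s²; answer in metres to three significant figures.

336 m

At the limit, μ_s m g = m v²/r, so r_min = v²/(μ_s g) = (40.6)²/(0.500 × 9.8) = 1648/4.900 = 336.4 m.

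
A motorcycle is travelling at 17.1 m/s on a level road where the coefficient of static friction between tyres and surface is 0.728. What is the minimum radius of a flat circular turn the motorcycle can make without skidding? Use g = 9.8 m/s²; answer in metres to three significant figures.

At the limit, μ_s m g = m v²/r, so r_min = v²/(μ_s g) = (17.1)²/(0.728 × 9.8) = 292.4/7.134 = 40.99 m.

41.0 m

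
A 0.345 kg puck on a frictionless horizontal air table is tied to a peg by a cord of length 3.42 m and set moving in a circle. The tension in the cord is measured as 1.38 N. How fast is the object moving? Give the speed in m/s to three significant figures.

T = m v²/r ⇒ v = √(T r / m) = √(1.38 × 3.42 / 0.345) = √13.68 = 3.699 m/s.

3.70 m/s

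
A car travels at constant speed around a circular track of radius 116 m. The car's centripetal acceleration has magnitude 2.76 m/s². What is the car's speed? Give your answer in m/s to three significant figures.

17.9 m/s

a_c = v²/r ⇒ v = √(a_c · r) = √(2.76 × 116) = √320.2 = 17.89 m/s.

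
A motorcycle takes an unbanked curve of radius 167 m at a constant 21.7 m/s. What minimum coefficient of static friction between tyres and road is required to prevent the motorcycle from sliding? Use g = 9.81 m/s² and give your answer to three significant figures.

0.287

Friction provides the centripetal force: μ_s m g = m v²/r, so μ_s = v²/(g r) = (21.70)²/(9.81 × 167) = 470.9/1638 = 0.2874.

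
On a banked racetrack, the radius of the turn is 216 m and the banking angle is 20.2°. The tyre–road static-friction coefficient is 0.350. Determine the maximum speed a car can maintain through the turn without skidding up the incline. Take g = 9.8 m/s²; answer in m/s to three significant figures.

41.8 m/s

At the maximum speed, friction acts down the slope at its limiting value f = μN. Radially (horizontal, toward centre): N sinθ + μN cosθ = mv²/r. Vertically: N cosθ − μN sinθ = mg.
Dividing: v² = r g (sinθ + μcosθ)/(cosθ − μsinθ).
sinθ + μcosθ = 0.3453 + 0.350×0.9385 = 0.6738; cosθ − μsinθ = 0.9385 − 0.350×0.3453 = 0.8176.
v² = 216 × 9.8 × 0.6738/0.8176 = 1744 m²/s², so v = 41.77 m/s.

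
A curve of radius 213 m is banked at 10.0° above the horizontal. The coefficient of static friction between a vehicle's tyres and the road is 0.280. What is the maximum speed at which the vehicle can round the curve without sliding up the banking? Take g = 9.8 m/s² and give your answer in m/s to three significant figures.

31.7 m/s

At the maximum speed, friction acts down the slope at its limiting value f = μN. Radially (horizontal, toward centre): N sinθ + μN cosθ = mv²/r. Vertically: N cosθ − μN sinθ = mg.
Dividing: v² = r g (sinθ + μcosθ)/(cosθ − μsinθ).
sinθ + μcosθ = 0.1736 + 0.280×0.9848 = 0.4494; cosθ − μsinθ = 0.9848 − 0.280×0.1736 = 0.9362.
v² = 213 × 9.8 × 0.4494/0.9362 = 1002 m²/s², so v = 31.65 m/s.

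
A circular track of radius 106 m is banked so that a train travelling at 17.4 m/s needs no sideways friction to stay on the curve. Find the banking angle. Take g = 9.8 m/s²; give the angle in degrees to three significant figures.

16.2°

With no friction, the horizontal component of the normal force provides the centripetal force: N sinθ = mv²/r, while N cosθ = mg vertically.
Dividing: tanθ = v²/(r g) = (17.4)²/(106 × 9.8) = 302.8/1039 = 0.2915.
θ = arctan(0.2915) = 16.25°.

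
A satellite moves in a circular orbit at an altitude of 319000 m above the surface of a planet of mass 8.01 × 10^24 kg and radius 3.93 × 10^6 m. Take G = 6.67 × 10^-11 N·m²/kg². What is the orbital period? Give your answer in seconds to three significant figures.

2380 s

r = R + h = 3.93 × 10^6 + 319000 = 4.249 × 10^6 m. Gravity provides the centripetal force: G M m / r² = m v² / r ⇒ v = √(GM/r) = 11210 m/s.
T = 2πr/v = 2π × 4.249 × 10^6 / 11210 = 2381 s.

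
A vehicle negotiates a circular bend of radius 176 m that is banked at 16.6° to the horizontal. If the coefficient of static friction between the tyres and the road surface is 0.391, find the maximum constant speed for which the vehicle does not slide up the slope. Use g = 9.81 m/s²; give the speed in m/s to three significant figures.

36.7 m/s

At the maximum speed, friction acts down the slope at its limiting value f = μN. Radially (horizontal, toward centre): N sinθ + μN cosθ = mv²/r. Vertically: N cosθ − μN sinθ = mg.
Dividing: v² = r g (sinθ + μcosθ)/(cosθ − μsinθ).
sinθ + μcosθ = 0.2857 + 0.391×0.9583 = 0.6604; cosθ − μsinθ = 0.9583 − 0.391×0.2857 = 0.8466.
v² = 176 × 9.81 × 0.6604/0.8466 = 1347 m²/s², so v = 36.70 m/s.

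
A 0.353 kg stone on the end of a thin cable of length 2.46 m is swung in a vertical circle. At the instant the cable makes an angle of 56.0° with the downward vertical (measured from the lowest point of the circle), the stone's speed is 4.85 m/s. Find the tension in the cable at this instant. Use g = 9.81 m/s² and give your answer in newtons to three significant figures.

5.31 N

Take the radial direction toward the centre of the circle as positive. The component of the weight along the string toward the centre is −mg cos φ (φ measured from the bottom), so Newton's second law along the string gives T − mg cos φ = m v²/r.
cos 56.0° = 0.5592, so T = m(v²/r + g cos φ) = 0.353 × ((4.85)²/2.46 + 9.81 × 0.5592) = 0.353 × (9.562 + (5.486)) = 0.353 × 15.05 = 5.312 N.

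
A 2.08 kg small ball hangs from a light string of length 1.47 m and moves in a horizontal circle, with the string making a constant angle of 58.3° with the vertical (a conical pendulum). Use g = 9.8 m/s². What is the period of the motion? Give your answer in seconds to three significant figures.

r = L sinθ = 1.251 m. From T sinθ = mω²r and T cosθ = mg: tanθ = ω²r/g, so ω² = g tanθ / r = g/(L cosθ).
ω = √(g/(L cosθ)) = √(9.8/(1.47 × 0.5255)) = √12.69 = 3.562 rad/s.
Period = 2π/ω = 1.764 s.

1.76 s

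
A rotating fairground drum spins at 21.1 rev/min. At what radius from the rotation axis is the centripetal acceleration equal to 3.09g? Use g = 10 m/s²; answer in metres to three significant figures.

ω = 21.1 rev/min × 2π/60 = 2.210 rad/s.
a_c = ω²r = 3.09g ⇒ r = 3.09 × 10.0 / (2.210)² = 30.90/4.882 = 6.329 m.

6.33 m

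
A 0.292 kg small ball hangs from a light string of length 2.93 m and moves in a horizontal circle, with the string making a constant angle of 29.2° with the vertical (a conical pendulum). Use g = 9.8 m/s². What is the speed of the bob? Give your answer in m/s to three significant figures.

2.80 m/s

The radius of the circle is r = L sinθ = 2.93 × sin 29.2° = 1.429 m.
Horizontally T sinθ = mv²/r and vertically T cosθ = mg, so tanθ = v²/(rg).
v = √(r g tanθ) = √(1.429 × 9.8 × 0.5589) = √7.829 = 2.798 m/s.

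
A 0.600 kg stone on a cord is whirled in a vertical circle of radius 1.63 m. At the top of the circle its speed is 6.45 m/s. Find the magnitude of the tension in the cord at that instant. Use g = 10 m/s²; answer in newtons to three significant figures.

9.31 N

At the top, both T and the weight mg point inward (toward the centre), so T + mg = mv²/r.
T = m(v²/r − g) = 0.600 × ((6.45)²/1.63 − 10.0) = 0.600 × (25.52 − 10.0) = 0.600 × 15.52 = 9.314 N.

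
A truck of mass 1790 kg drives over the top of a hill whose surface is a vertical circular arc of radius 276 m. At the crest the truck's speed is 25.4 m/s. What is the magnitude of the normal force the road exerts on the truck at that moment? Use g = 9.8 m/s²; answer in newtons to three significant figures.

13400 N

At the crest the centripetal acceleration points downward (toward the centre of the arc), so mg − N = mv²/r.
N = m(g − v²/r) = 1790 × (9.8 − (25.4)²/276) = 1790 × (9.8 − 2.338) = 1790 × 7.462 = 13360 N.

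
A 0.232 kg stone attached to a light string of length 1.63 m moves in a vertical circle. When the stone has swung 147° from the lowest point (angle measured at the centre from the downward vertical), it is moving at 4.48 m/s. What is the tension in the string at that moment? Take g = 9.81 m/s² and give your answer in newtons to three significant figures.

Take the radial direction toward the centre of the circle as positive. The component of the weight along the string toward the centre is −mg cos φ (φ measured from the bottom), so Newton's second law along the string gives T − mg cos φ = m v²/r.
cos 147° = -0.8387, so T = m(v²/r + g cos φ) = 0.232 × ((4.48)²/1.63 + 9.81 × -0.8387) = 0.232 × (12.31 + (-8.227)) = 0.232 × 4.086 = 0.9479 N.

0.948 N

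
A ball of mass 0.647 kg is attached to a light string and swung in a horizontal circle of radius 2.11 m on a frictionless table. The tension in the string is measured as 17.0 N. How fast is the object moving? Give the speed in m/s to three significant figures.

T = m v²/r ⇒ v = √(T r / m) = √(17.0 × 2.11 / 0.647) = √55.44 = 7.446 m/s.

7.45 m/s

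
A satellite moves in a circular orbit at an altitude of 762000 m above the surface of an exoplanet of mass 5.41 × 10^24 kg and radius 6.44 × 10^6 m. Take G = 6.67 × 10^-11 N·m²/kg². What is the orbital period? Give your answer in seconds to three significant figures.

r = R + h = 6.44 × 10^6 + 762000 = 7.202 × 10^6 m. Gravity provides the centripetal force: G M m / r² = m v² / r ⇒ v = √(GM/r) = 7078 m/s.
T = 2πr/v = 2π × 7.202 × 10^6 / 7078 = 6393 s.

6390 s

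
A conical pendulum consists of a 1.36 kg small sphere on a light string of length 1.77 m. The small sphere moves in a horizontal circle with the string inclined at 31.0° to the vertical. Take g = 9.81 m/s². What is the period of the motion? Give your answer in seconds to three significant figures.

r = L sinθ = 0.9116 m. From T sinθ = mω²r and T cosθ = mg: tanθ = ω²r/g, so ω² = g tanθ / r = g/(L cosθ).
ω = √(g/(L cosθ)) = √(9.81/(1.77 × 0.8572)) = √6.466 = 2.543 rad/s.
Period = 2π/ω = 2.471 s.

2.47 s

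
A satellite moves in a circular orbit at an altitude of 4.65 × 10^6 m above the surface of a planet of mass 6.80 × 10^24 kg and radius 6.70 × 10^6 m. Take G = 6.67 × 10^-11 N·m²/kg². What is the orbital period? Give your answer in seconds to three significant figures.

11300 s

r = R + h = 6.70 × 10^6 + 4.65 × 10^6 = 1.135 × 10^7 m. Gravity provides the centripetal force: G M m / r² = m v² / r ⇒ v = √(GM/r) = 6321 m/s.
T = 2πr/v = 2π × 1.135 × 10^7 / 6321 = 11280 s.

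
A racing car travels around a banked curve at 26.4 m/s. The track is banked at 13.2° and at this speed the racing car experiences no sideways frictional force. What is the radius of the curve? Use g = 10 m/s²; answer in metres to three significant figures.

297 m

Frictionless banking: tanθ = v²/(rg), so r = v²/(g tanθ).
r = (26.4)²/(10.0 × tan 13.2°) = 697.0/(10.0 × 0.2345) = 697.0/2.345 = 297.2 m.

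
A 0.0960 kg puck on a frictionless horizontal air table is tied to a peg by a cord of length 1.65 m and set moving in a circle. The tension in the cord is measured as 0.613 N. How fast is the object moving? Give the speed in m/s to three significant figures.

3.25 m/s

T = m v²/r ⇒ v = √(T r / m) = √(0.613 × 1.65 / 0.0960) = √10.54 = 3.246 m/s.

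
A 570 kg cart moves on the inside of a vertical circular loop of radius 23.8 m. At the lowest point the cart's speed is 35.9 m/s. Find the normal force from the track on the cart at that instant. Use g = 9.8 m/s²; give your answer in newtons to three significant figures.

At the lowest point, N points up (toward the centre) and the weight mg points down (away from the centre), so the net inward force is N − mg = mv²/r.
N = m(v²/r + g) = 570 × ((35.9)²/23.8 + 9.8) = 570 × (54.15 + 9.8) = 570 × 63.95 = 36450 N.

36500 N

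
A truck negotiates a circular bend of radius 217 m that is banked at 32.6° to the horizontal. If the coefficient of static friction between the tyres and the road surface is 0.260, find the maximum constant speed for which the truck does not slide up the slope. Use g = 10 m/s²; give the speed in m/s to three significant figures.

48.4 m/s

At the maximum speed, friction acts down the slope at its limiting value f = μN. Radially (horizontal, toward centre): N sinθ + μN cosθ = mv²/r. Vertically: N cosθ − μN sinθ = mg.
Dividing: v² = r g (sinθ + μcosθ)/(cosθ − μsinθ).
sinθ + μcosθ = 0.5388 + 0.260×0.8425 = 0.7578; cosθ − μsinθ = 0.8425 − 0.260×0.5388 = 0.7024.
v² = 217 × 10.0 × 0.7578/0.7024 = 2341 m²/s², so v = 48.39 m/s.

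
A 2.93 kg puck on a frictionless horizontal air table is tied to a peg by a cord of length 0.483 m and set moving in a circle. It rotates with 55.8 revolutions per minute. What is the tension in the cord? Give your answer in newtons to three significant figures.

48.3 N

ω = 55.8 rev/min × 2π/60 = 5.843 rad/s, so v = ωr = 5.843 × 0.483 = 2.822 m/s.
The tension is the only horizontal force, so it supplies the full centripetal force: T = m v²/r = 2.93 × (2.822)²/0.483 = 2.93 × 7.966/0.483 = 48.32 N.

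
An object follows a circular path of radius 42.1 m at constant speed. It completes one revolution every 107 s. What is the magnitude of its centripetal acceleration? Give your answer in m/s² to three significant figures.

v = 2πr/T = 2π × 42.1/107 = 2.472 m/s.
a_c = v²/r = (2.472)²/42.1 = 6.112/42.1 = 0.1452 m/s².

0.145 m/s²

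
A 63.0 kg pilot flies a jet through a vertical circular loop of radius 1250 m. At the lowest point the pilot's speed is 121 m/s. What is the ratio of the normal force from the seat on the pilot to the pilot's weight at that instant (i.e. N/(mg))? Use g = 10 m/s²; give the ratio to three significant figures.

At the bottom, N − mg = mv²/r, so N = m(v²/r + g) and N/(mg) = v²/(rg) + 1 = (121)²/(1250 × 10.0) + 1 = 1.171 + 1 = 2.171.

2.17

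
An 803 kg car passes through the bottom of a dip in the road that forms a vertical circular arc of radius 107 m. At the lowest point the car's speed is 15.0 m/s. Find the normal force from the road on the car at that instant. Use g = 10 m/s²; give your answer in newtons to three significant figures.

9720 N

At the lowest point, N points up (toward the centre) and the weight mg points down (away from the centre), so the net inward force is N − mg = mv²/r.
N = m(v²/r + g) = 803 × ((15.0)²/107 + 10.0) = 803 × (2.103 + 10.0) = 803 × 12.10 = 9719 N.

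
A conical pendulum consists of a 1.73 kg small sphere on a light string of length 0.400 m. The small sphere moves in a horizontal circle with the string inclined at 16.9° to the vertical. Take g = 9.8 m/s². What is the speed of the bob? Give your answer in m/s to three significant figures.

0.588 m/s

The radius of the circle is r = L sinθ = 0.400 × sin 16.9° = 0.1163 m.
Horizontally T sinθ = mv²/r and vertically T cosθ = mg, so tanθ = v²/(rg).
v = √(r g tanθ) = √(0.1163 × 9.8 × 0.3038) = √0.3462 = 0.5884 m/s.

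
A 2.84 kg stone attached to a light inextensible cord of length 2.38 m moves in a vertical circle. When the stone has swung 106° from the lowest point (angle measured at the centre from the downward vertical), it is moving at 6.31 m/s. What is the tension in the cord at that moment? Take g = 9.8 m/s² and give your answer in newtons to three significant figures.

Take the radial direction toward the centre of the circle as positive. The component of the weight along the string toward the centre is −mg cos φ (φ measured from the bottom), so Newton's second law along the string gives T − mg cos φ = m v²/r.
cos 106° = -0.2756, so T = m(v²/r + g cos φ) = 2.84 × ((6.31)²/2.38 + 9.8 × -0.2756) = 2.84 × (16.73 + (-2.701)) = 2.84 × 14.03 = 39.84 N.

39.8 N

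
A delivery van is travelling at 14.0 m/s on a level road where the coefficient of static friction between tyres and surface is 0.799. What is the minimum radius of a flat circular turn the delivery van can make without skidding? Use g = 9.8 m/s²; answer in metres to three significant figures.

At the limit, μ_s m g = m v²/r, so r_min = v²/(μ_s g) = (14.0)²/(0.799 × 9.8) = 196.0/7.830 = 25.03 m.

25.0 m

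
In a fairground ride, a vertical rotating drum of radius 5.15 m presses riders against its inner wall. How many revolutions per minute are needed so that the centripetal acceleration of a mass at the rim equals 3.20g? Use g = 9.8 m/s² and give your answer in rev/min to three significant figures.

Require ω²r = 3.20g, so ω = √(3.20 × 9.8/5.15) = 2.468 rad/s.
In rev/min: ω × 60/(2π) = 2.468 × 60/(2π) = 23.56 rev/min.

23.6 rev/min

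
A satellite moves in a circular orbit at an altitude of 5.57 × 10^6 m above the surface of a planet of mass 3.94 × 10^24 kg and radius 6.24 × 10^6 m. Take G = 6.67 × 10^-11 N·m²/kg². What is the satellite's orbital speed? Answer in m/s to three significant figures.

Orbital radius r = R + h = 6.24 × 10^6 + 5.57 × 10^6 = 1.181 × 10^7 m.
Gravity supplies the centripetal force: G M m / r² = m v² / r, so v = √(GM/r).
v = √(6.67 × 10^-11 × 3.94 × 10^24 / 1.181 × 10^7) = √(2.225 × 10^7) = 4717 m/s.

4720 m/s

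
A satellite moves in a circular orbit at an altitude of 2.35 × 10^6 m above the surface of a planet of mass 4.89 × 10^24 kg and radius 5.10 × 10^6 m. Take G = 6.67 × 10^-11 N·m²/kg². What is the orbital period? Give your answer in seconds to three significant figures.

r = R + h = 5.10 × 10^6 + 2.35 × 10^6 = 7.450 × 10^6 m. Gravity provides the centripetal force: G M m / r² = m v² / r ⇒ v = √(GM/r) = 6617 m/s.
T = 2πr/v = 2π × 7.450 × 10^6 / 6617 = 7075 s.

7070 s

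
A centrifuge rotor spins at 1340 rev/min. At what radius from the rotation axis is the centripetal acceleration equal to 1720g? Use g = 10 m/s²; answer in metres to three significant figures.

0.873 m

ω = 1340 rev/min × 2π/60 = 140.3 rad/s.
a_c = ω²r = 1720g ⇒ r = 1720 × 10.0 / (140.3)² = 17200/19690 = 0.8735 m.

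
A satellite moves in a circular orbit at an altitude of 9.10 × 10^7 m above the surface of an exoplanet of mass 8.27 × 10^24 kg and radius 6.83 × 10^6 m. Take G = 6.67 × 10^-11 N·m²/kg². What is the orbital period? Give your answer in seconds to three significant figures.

r = R + h = 6.83 × 10^6 + 9.10 × 10^7 = 9.783 × 10^7 m. Gravity provides the centripetal force: G M m / r² = m v² / r ⇒ v = √(GM/r) = 2375 m/s.
T = 2πr/v = 2π × 9.783 × 10^7 / 2375 = 258900 s.

259000 s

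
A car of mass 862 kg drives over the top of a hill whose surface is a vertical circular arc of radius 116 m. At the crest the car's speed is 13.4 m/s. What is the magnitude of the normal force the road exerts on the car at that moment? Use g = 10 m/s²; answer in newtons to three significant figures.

7290 N

At the crest the centripetal acceleration points downward (toward the centre of the arc), so mg − N = mv²/r.
N = m(g − v²/r) = 862 × (10.0 − (13.4)²/116) = 862 × (10.0 − 1.548) = 862 × 8.452 = 7286 N.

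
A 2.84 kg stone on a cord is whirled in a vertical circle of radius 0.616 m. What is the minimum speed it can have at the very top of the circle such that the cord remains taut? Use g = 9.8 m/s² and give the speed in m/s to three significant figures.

At the highest point the centre is directly below, so both the weight and T act inward: T + mg = mv²/r.
At minimum speed T → 0, so mg = mv_min²/r ⇒ v_min = √(g r) = √(9.8 × 0.616) = 2.457 m/s.

2.46 m/s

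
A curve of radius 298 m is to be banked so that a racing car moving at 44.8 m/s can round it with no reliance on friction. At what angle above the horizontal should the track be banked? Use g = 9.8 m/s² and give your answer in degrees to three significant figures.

34.5°

For a frictionless banked turn: horizontally N sinθ = mv²/r and vertically N cosθ = mg.
Dividing: tanθ = v²/(r g) = (44.8)²/(298 × 9.8) = 2007/2920 = 0.6872.
θ = arctan(0.6872) = 34.50°.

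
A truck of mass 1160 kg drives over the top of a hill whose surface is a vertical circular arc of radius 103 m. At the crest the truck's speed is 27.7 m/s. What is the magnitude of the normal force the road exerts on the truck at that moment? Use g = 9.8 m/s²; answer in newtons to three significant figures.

At the crest the centripetal acceleration points downward (toward the centre of the arc), so mg − N = mv²/r.
N = m(g − v²/r) = 1160 × (9.8 − (27.7)²/103) = 1160 × (9.8 − 7.449) = 1160 × 2.351 = 2727 N.

2730 N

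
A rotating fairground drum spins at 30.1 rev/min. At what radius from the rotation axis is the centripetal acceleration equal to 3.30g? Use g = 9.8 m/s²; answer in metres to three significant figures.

ω = 30.1 rev/min × 2π/60 = 3.152 rad/s.
a_c = ω²r = 3.30g ⇒ r = 3.30 × 9.8 / (3.152)² = 32.34/9.936 = 3.255 m.

3.25 m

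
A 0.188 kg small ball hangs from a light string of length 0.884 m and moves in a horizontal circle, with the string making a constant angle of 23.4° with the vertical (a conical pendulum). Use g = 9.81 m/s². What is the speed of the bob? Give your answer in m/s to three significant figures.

The radius of the circle is r = L sinθ = 0.884 × sin 23.4° = 0.3511 m.
Horizontally T sinθ = mv²/r and vertically T cosθ = mg, so tanθ = v²/(rg).
v = √(r g tanθ) = √(0.3511 × 9.81 × 0.4327) = √1.490 = 1.221 m/s.

1.22 m/s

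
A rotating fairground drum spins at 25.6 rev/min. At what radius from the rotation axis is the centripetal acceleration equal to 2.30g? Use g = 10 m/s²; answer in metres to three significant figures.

ω = 25.6 rev/min × 2π/60 = 2.681 rad/s.
a_c = ω²r = 2.30g ⇒ r = 2.30 × 10.0 / (2.681)² = 23.00/7.187 = 3.200 m.

3.20 m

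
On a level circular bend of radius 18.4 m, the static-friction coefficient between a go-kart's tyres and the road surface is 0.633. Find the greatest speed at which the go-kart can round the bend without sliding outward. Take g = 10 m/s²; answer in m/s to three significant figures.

10.8 m/s

On a flat curve, static friction is the only horizontal force, so it must supply the full centripetal force: μ_s m g = m v²/r.
Mass cancels: v_max = √(μ_s g r) = √(0.633 × 10.0 × 18.4) = √116.5 = 10.79 m/s.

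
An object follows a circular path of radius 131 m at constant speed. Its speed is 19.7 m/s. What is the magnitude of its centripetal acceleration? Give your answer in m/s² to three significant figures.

a_c = v²/r = (19.70)²/131 = 388.1/131 = 2.963 m/s².

2.96 m/s²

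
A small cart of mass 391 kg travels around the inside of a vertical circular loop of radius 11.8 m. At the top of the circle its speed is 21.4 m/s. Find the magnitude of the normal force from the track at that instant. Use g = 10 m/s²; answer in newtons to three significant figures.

11300 N

At the top, both N and the weight mg point inward (toward the centre), so N + mg = mv²/r.
N = m(v²/r − g) = 391 × ((21.4)²/11.8 − 10.0) = 391 × (38.81 − 10.0) = 391 × 28.81 = 11260 N.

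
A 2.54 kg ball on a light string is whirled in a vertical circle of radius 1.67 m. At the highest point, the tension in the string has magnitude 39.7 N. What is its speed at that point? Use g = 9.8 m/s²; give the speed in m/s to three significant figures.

6.52 m/s

At the top, T + mg = mv²/r, so v = √(r(T/m + g)) = √(1.67 × (39.7/2.54 + 9.8)) = √(1.67 × 25.43) = √42.47 = 6.517 m/s.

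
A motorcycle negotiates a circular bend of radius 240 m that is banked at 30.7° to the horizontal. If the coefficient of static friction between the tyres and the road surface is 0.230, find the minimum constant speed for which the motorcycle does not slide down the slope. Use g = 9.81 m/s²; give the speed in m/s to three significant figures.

27.5 m/s

At the minimum speed, friction acts up the slope at its limiting value f = μN. Radially (horizontal, toward centre): N sinθ − μN cosθ = mv²/r. Vertically: N cosθ + μN sinθ = mg.
Dividing: v² = r g (sinθ − μcosθ)/(cosθ + μsinθ).
sinθ − μcosθ = 0.5105 − 0.230×0.8599 = 0.3128; cosθ + μsinθ = 0.8599 + 0.230×0.5105 = 0.9773.
v² = 240 × 9.81 × 0.3128/0.9773 = 753.5 m²/s², so v = 27.45 m/s.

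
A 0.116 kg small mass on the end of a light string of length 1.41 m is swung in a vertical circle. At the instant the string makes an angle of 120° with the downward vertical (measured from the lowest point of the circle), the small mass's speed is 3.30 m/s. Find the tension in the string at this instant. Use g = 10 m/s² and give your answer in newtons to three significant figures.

0.316 N

Take the radial direction toward the centre of the circle as positive. The component of the weight along the string toward the centre is −mg cos φ (φ measured from the bottom), so Newton's second law along the string gives T − mg cos φ = m v²/r.
cos 120° = -0.5000, so T = m(v²/r + g cos φ) = 0.116 × ((3.30)²/1.41 + 10.0 × -0.5000) = 0.116 × (7.723 + (-5.000)) = 0.116 × 2.723 = 0.3159 N.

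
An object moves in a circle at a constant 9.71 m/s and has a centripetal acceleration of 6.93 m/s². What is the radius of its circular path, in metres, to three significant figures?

a_c = v²/r ⇒ r = v²/a_c = (9.71)²/6.93 = 94.28/6.93 = 13.61 m.

13.6 m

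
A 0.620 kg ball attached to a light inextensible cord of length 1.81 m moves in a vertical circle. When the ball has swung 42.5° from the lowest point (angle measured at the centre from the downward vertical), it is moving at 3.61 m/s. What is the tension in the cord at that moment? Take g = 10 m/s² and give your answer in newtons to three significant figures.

9.04 N

Take the radial direction toward the centre of the circle as positive. The component of the weight along the string toward the centre is −mg cos φ (φ measured from the bottom), so Newton's second law along the string gives T − mg cos φ = m v²/r.
cos 42.5° = 0.7373, so T = m(v²/r + g cos φ) = 0.620 × ((3.61)²/1.81 + 10.0 × 0.7373) = 0.620 × (7.200 + (7.373)) = 0.620 × 14.57 = 9.035 N.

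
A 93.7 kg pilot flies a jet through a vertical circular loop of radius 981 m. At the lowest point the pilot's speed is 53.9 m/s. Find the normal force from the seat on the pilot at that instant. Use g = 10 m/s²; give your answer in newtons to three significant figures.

1210 N

At the lowest point, N points up (toward the centre) and the weight mg points down (away from the centre), so the net inward force is N − mg = mv²/r.
N = m(v²/r + g) = 93.7 × ((53.9)²/981 + 10.0) = 93.7 × (2.961 + 10.0) = 93.7 × 12.96 = 1214 N.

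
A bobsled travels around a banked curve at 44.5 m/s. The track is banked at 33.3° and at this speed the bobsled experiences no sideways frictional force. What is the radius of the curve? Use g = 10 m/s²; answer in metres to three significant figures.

Frictionless banking: tanθ = v²/(rg), so r = v²/(g tanθ).
r = (44.5)²/(10.0 × tan 33.3°) = 1980/(10.0 × 0.6569) = 1980/6.569 = 301.5 m.

301 m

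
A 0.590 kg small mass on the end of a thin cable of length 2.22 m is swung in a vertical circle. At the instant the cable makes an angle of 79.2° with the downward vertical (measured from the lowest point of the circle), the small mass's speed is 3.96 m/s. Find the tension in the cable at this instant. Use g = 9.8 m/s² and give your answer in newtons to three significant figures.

Take the radial direction toward the centre of the circle as positive. The component of the weight along the string toward the centre is −mg cos φ (φ measured from the bottom), so Newton's second law along the string gives T − mg cos φ = m v²/r.
cos 79.2° = 0.1874, so T = m(v²/r + g cos φ) = 0.590 × ((3.96)²/2.22 + 9.8 × 0.1874) = 0.590 × (7.064 + (1.836)) = 0.590 × 8.900 = 5.251 N.

5.25 N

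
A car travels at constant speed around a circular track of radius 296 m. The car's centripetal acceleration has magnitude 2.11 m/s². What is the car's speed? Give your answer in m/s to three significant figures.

a_c = v²/r ⇒ v = √(a_c · r) = √(2.11 × 296) = √624.6 = 24.99 m/s.

25.0 m/s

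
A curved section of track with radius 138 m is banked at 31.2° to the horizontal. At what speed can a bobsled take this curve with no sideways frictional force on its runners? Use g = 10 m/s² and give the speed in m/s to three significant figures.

28.9 m/s

On a frictionless banked curve, N sinθ = mv²/r and N cosθ = mg, so tanθ = v²/(rg).
v = √(r g tanθ) = √(138 × 10.0 × tan 31.2°) = √(138 × 10.0 × 0.6056) = √835.8 = 28.91 m/s.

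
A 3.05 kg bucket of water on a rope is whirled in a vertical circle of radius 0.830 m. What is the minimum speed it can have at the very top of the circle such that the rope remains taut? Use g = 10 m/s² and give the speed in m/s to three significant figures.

2.88 m/s

At the highest point the centre is directly below, so both the weight and T act inward: T + mg = mv²/r.
At minimum speed T → 0, so mg = mv_min²/r ⇒ v_min = √(g r) = √(10.0 × 0.830) = 2.881 m/s.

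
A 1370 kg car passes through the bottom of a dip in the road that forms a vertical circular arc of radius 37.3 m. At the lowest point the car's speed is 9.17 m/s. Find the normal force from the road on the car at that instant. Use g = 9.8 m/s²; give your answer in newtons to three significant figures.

At the lowest point, N points up (toward the centre) and the weight mg points down (away from the centre), so the net inward force is N − mg = mv²/r.
N = m(v²/r + g) = 1370 × ((9.17)²/37.3 + 9.8) = 1370 × (2.254 + 9.8) = 1370 × 12.05 = 16510 N.

16500 N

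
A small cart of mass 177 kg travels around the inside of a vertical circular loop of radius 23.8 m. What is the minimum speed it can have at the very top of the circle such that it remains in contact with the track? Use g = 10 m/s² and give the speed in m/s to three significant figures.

At the highest point the centre is directly below, so both the weight and N act inward: N + mg = mv²/r.
At minimum speed N → 0, so mg = mv_min²/r ⇒ v_min = √(g r) = √(10.0 × 23.8) = 15.43 m/s.

15.4 m/s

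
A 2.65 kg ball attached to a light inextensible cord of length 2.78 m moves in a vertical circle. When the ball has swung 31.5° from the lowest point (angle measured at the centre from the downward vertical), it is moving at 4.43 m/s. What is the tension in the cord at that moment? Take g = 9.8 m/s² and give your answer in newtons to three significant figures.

Take the radial direction toward the centre of the circle as positive. The component of the weight along the string toward the centre is −mg cos φ (φ measured from the bottom), so Newton's second law along the string gives T − mg cos φ = m v²/r.
cos 31.5° = 0.8526, so T = m(v²/r + g cos φ) = 2.65 × ((4.43)²/2.78 + 9.8 × 0.8526) = 2.65 × (7.059 + (8.356)) = 2.65 × 15.42 = 40.85 N.

40.9 N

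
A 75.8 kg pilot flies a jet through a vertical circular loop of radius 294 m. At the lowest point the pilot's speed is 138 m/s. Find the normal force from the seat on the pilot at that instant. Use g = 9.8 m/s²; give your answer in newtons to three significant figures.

At the lowest point, N points up (toward the centre) and the weight mg points down (away from the centre), so the net inward force is N − mg = mv²/r.
N = m(v²/r + g) = 75.8 × ((138)²/294 + 9.8) = 75.8 × (64.78 + 9.8) = 75.8 × 74.58 = 5653 N.

5650 N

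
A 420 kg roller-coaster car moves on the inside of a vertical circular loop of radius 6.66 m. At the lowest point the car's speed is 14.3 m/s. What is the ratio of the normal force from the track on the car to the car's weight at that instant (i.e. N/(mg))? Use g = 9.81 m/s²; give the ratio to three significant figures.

At the bottom, N − mg = mv²/r, so N = m(v²/r + g) and N/(mg) = v²/(rg) + 1 = (14.3)²/(6.66 × 9.81) + 1 = 3.130 + 1 = 4.130.

4.13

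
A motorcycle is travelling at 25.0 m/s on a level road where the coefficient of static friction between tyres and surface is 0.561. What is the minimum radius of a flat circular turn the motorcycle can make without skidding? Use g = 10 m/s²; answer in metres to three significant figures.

111 m

At the limit, μ_s m g = m v²/r, so r_min = v²/(μ_s g) = (25.0)²/(0.561 × 10.0) = 625.0/5.610 = 111.4 m.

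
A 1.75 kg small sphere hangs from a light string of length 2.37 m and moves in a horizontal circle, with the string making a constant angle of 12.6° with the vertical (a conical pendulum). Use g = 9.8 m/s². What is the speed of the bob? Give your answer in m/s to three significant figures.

1.06 m/s

The radius of the circle is r = L sinθ = 2.37 × sin 12.6° = 0.5170 m.
Horizontally T sinθ = mv²/r and vertically T cosθ = mg, so tanθ = v²/(rg).
v = √(r g tanθ) = √(0.5170 × 9.8 × 0.2235) = √1.133 = 1.064 m/s.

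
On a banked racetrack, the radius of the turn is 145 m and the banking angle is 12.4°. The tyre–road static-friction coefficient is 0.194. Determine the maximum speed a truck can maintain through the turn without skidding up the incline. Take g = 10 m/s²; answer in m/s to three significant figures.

25.0 m/s

At the maximum speed, friction acts down the slope at its limiting value f = μN. Radially (horizontal, toward centre): N sinθ + μN cosθ = mv²/r. Vertically: N cosθ − μN sinθ = mg.
Dividing: v² = r g (sinθ + μcosθ)/(cosθ − μsinθ).
sinθ + μcosθ = 0.2147 + 0.194×0.9767 = 0.4042; cosθ − μsinθ = 0.9767 − 0.194×0.2147 = 0.9350.
v² = 145 × 10.0 × 0.4042/0.9350 = 626.8 m²/s², so v = 25.04 m/s.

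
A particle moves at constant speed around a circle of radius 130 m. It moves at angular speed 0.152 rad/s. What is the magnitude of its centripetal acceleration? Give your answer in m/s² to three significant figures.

v = ωr = 0.152 × 130 = 19.76 m/s.
a_c = v²/r = (19.76)²/130 = 390.5/130 = 3.004 m/s².

3.00 m/s²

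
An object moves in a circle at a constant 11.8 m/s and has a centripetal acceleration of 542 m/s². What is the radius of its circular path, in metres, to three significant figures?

a_c = v²/r ⇒ r = v²/a_c = (11.8)²/542 = 139.2/542 = 0.2569 m.

0.257 m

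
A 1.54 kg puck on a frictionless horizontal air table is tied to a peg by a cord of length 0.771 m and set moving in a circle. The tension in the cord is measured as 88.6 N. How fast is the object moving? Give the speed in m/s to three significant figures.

T = m v²/r ⇒ v = √(T r / m) = √(88.6 × 0.771 / 1.54) = √44.36 = 6.660 m/s.

6.66 m/s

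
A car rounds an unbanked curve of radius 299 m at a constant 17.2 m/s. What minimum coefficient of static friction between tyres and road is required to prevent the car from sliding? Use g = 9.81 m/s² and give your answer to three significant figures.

0.101

Friction provides the centripetal force: μ_s m g = m v²/r, so μ_s = v²/(g r) = (17.20)²/(9.81 × 299) = 295.8/2933 = 0.1009.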